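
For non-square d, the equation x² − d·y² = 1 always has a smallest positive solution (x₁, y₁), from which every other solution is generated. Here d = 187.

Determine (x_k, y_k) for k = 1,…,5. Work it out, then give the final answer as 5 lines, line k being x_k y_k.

1682 123
5658247 413772
19034341226 1391928885
64031518226017 4682448355368
215402008277979962 15751754875529067

d=187: √d = [13; 1,2,13,2,1,26] (ℓ=6, even), read p_5/q_5
k=0  a_k=13  p_k/q_k = 13/1
…
k=2  a_k=2  p_k/q_k = 41/3
k=3  a_k=13  p_k/q_k = 547/40
k=4  a_k=2  p_k/q_k = 1135/83
k=5  a_k=1  p_k/q_k = 1682/123
→ (1682, 123).  Check: 1682²=2829124, 187·123²=2829123, difference 1.
(x_2, y_2) = (1682·1682 + 187·123·123, 1682·123 + 123·1682) = (5658247, 413772)
(x_3, y_3) = (1682·5658247 + 187·123·413772, 1682·413772 + 123·5658247) = (19034341226, 1391928885)
(x_4, y_4) = (1682·19034341226 + 187·123·1391928885, 1682·1391928885 + 123·19034341226) = (64031518226017, 4682448355368)
(x_5, y_5) = (1682·64031518226017 + 187·123·4682448355368, 1682·4682448355368 + 123·64031518226017) = (215402008277979962, 15751754875529067)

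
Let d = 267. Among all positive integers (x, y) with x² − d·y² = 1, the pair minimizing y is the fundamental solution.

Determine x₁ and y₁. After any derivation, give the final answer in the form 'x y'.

2402 147

[16; 2,1,15,1,2,32] for √267; ℓ=6 ⇒ convergent index 5
k=0  a_k=16  p_k/q_k = 16/1
k=1  a_k=2  p_k/q_k = 33/2
k=2  a_k=1  p_k/q_k = 49/3
…
k=4  a_k=1  p_k/q_k = 817/50
k=5  a_k=2  p_k/q_k = 2402/147
fundamental: x₁=2402, y₁=147  (since 5769604 − 267·21609 = 1)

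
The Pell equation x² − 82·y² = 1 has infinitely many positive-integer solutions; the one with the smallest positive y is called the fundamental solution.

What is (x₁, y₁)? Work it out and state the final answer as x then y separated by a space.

163 18

√82 → a₀=9, period (18); ℓ=1 odd so k=1
i=0: a=9 ⇒ p=9, q=1
i=1: a=18 ⇒ p=163, q=18
(x₁, y₁) = (163, 18);  163² − 82·18² = 1 ✓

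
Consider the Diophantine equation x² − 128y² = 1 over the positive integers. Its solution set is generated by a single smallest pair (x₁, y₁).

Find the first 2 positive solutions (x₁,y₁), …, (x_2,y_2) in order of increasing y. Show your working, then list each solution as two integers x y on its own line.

d=128: √d = [11; 3,5,3,22] (ℓ=4, even), read p_3/q_3
k=0  a_k=11  p_k/q_k = 11/1
k=1  a_k=3  p_k/q_k = 34/3
k=2  a_k=5  p_k/q_k = 181/16
k=3  a_k=3  p_k/q_k = 577/51
(x₁, y₁) = (577, 51);  577² − 128·51² = 1 ✓
n=2: (577,51)∘(577,51) = (577·577+128·51·51, 577·51+51·577) = (665857,58854)

577 51
665857 58854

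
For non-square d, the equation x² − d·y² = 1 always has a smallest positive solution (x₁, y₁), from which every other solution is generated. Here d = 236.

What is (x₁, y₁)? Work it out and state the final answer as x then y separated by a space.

561799 36570

√236 = [15; 2,1,3,5,1,6,1,5,3,1,2,30, …], period ℓ=12 (even) → k=11
i=0: a=15 ⇒ p=15, q=1
i=1: a=2 ⇒ p=31, q=2
i=2: a=1 ⇒ p=46, q=3
i=3: a=3 ⇒ p=169, q=11
i=4: a=5 ⇒ p=891, q=58
i=5: a=1 ⇒ p=1060, q=69
…
i=7: a=1 ⇒ p=8311, q=541
i=8: a=5 ⇒ p=48806, q=3177
i=9: a=3 ⇒ p=154729, q=10072
i=10: a=1 ⇒ p=203535, q=13249
i=11: a=2 ⇒ p=561799, q=36570
→ (561799, 36570).  Check: 561799²=315618116401, 236·36570²=315618116400, difference 1.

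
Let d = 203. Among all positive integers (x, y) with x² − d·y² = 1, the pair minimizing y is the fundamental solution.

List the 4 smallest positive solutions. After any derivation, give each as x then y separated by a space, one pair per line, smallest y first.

√203 → a₀=14, period (4,28); ℓ=2 even so k=1
i=0: a=14 ⇒ p=14, q=1
i=1: a=4 ⇒ p=57, q=4
(x₁, y₁) = (57, 4);  57² − 203·4² = 1 ✓
n=2: (57,4)∘(57,4) = (57·57+203·4·4, 57·4+4·57) = (6497,456)
n=3: (6497,456)∘(57,4) = (57·6497+203·4·456, 57·456+4·6497) = (740601,51980)
n=4: (740601,51980)∘(57,4) = (57·740601+203·4·51980, 57·51980+4·740601) = (84422017,5925264)

57 4
6497 456
740601 51980
84422017 5925264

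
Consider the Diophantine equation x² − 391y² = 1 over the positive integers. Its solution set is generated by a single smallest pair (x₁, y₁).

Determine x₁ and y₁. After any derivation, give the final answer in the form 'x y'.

7338680 371133

[19; 1,3,2,2,1,…,3,1,38] for √391; ℓ=16 ⇒ convergent index 15
a_0=19:  p_0=19·1+0=19,  q_0=19·0+1=1
…
a_2=3:  p_2=3·20+19=79,  q_2=3·1+1=4
a_3=2:  p_3=2·79+20=178,  q_3=2·4+1=9
a_4=2:  p_4=2·178+79=435,  q_4=2·9+4=22
…
a_6=1:  p_6=1·613+435=1048,  q_6=1·31+22=53
…
a_8=19:  p_8=19·2709+1048=52519,  q_8=19·137+53=2656
…
a_11=1:  p_11=1·160266+107747=268013,  q_11=1·8105+5449=13554
…
a_13=2:  p_13=2·696292+268013=1660597,  q_13=2·35213+13554=83980
a_14=3:  p_14=3·1660597+696292=5678083,  q_14=3·83980+35213=287153
a_15=1:  p_15=1·5678083+1660597=7338680,  q_15=1·287153+83980=371133
fundamental: x₁=7338680, y₁=371133  (since 53856224142400 − 391·137739703689 = 1)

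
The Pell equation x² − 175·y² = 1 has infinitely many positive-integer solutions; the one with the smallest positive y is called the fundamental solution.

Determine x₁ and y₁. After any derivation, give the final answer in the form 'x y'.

√175 → a₀=13, period (4,2,1,2,4,26); ℓ=6 even so k=5
k=0  a_k=13  p_k/q_k = 13/1
…
k=2  a_k=2  p_k/q_k = 119/9
k=3  a_k=1  p_k/q_k = 172/13
k=4  a_k=2  p_k/q_k = 463/35
k=5  a_k=4  p_k/q_k = 2024/153
→ (2024, 153).  Check: 2024²=4096576, 175·153²=4096575, difference 1.

2024 153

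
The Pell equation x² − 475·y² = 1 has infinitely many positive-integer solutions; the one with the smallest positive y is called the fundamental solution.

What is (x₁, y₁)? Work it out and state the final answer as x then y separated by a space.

57799 2652

√475 = [21; 1,3,1,6,2,6,1,3,1,42, …], period ℓ=10 (even) → k=9
k=0  a_k=21  p_k/q_k = 21/1
…
k=2  a_k=3  p_k/q_k = 87/4
k=3  a_k=1  p_k/q_k = 109/5
k=4  a_k=6  p_k/q_k = 741/34
k=5  a_k=2  p_k/q_k = 1591/73
…
k=8  a_k=3  p_k/q_k = 45921/2107
k=9  a_k=1  p_k/q_k = 57799/2652
→ (57799, 2652).  Check: 57799²=3340724401, 475·2652²=3340724400, difference 1.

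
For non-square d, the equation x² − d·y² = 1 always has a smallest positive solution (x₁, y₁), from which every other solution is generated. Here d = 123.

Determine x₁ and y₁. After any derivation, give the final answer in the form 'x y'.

122 11

√123 = [11; 11,22, …], period ℓ=2 (even) → k=1
i=0: a=11 ⇒ p=11, q=1
i=1: a=11 ⇒ p=122, q=11
fundamental: x₁=122, y₁=11  (since 14884 − 123·121 = 1)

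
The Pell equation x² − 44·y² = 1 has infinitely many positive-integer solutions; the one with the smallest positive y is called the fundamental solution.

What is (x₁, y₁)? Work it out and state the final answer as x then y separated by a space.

199 30

d=44: √d = [6; 1,1,1,2,1,1,1,12] (ℓ=8, even), read p_7/q_7
i=0: a=6 ⇒ p=6, q=1
i=1: a=1 ⇒ p=7, q=1
i=2: a=1 ⇒ p=13, q=2
…
i=4: a=2 ⇒ p=53, q=8
i=5: a=1 ⇒ p=73, q=11
i=6: a=1 ⇒ p=126, q=19
i=7: a=1 ⇒ p=199, q=30
(x₁, y₁) = (199, 30);  199² − 44·30² = 1 ✓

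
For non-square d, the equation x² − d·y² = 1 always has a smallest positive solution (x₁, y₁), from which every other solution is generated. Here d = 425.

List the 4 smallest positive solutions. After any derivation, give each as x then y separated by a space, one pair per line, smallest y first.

143649 6968
41270070401 2001892464
11856808685922849 575139701115304
3406437421806992601601 165236485849022716128

[20; 1,1,1,1,1,1,40] for √425; ℓ=7 ⇒ convergent index 13
a_0=20:  p_0=20·1+0=20,  q_0=20·0+1=1
a_1=1:  p_1=1·20+1=21,  q_1=1·1+0=1
a_2=1:  p_2=1·21+20=41,  q_2=1·1+1=2
a_3=1:  p_3=1·41+21=62,  q_3=1·2+1=3
a_4=1:  p_4=1·62+41=103,  q_4=1·3+2=5
a_5=1:  p_5=1·103+62=165,  q_5=1·5+3=8
a_6=1:  p_6=1·165+103=268,  q_6=1·8+5=13
a_7=40:  p_7=40·268+165=10885,  q_7=40·13+8=528
…
a_9=1:  p_9=1·11153+10885=22038,  q_9=1·541+528=1069
…
a_11=1:  p_11=1·33191+22038=55229,  q_11=1·1610+1069=2679
a_12=1:  p_12=1·55229+33191=88420,  q_12=1·2679+1610=4289
a_13=1:  p_13=1·88420+55229=143649,  q_13=1·4289+2679=6968
→ (143649, 6968).  Check: 143649²=20635035201, 425·6968²=20635035200, difference 1.
(143649+6968√425)^2 = 41270070401 + 2001892464√425
(143649+6968√425)^3 = 11856808685922849 + 575139701115304√425
(143649+6968√425)^4 = 3406437421806992601601 + 165236485849022716128√425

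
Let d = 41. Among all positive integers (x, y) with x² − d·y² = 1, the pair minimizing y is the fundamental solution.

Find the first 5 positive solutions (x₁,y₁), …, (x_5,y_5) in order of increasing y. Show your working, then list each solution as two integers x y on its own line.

d=41: √d = [6; 2,2,12] (ℓ=3, odd), read p_5/q_5
k=0  a_k=6  p_k/q_k = 6/1
…
k=3  a_k=12  p_k/q_k = 397/62
k=4  a_k=2  p_k/q_k = 826/129
k=5  a_k=2  p_k/q_k = 2049/320
fundamental: x₁=2049, y₁=320  (since 4198401 − 41·102400 = 1)
n=2: (2049,320)∘(2049,320) = (2049·2049+41·320·320, 2049·320+320·2049) = (8396801,1311360)
n=3: (8396801,1311360)∘(2049,320) = (2049·8396801+41·320·1311360, 2049·1311360+320·8396801) = (34410088449,5373952960)
n=4: (34410088449,5373952960)∘(2049,320) = (2049·34410088449+41·320·5373952960, 2049·5373952960+320·34410088449) = (141012534067201,22022457918720)
n=5: (141012534067201,22022457918720)∘(2049,320) = (2049·141012534067201+41·320·22022457918720, 2049·22022457918720+320·141012534067201) = (577869330197301249,90248027176961600)

2049 320
8396801 1311360
34410088449 5373952960
141012534067201 22022457918720
577869330197301249 90248027176961600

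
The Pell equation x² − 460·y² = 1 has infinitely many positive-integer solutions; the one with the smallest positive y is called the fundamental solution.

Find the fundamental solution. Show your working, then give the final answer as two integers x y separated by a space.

2535751 118230

[21; 2,4,3,1,2,10,2,1,3,4,2,42] for √460; ℓ=12 ⇒ convergent index 11
k=0  a_k=21  p_k/q_k = 21/1
…
k=3  a_k=3  p_k/q_k = 622/29
k=4  a_k=1  p_k/q_k = 815/38
…
k=10  a_k=4  p_k/q_k = 1135029/52921
k=11  a_k=2  p_k/q_k = 2535751/118230
fundamental: x₁=2535751, y₁=118230  (since 6430033134001 − 460·13978332900 = 1)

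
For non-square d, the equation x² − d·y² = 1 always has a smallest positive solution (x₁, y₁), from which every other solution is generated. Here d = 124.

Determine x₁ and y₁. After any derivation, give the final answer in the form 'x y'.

d=124: √d = [11; 7,2,1,1,1,…,2,7,22] (ℓ=16, even), read p_15/q_15
step 0: (11, 1)  from 11·(1,0) + (0,1)
…
step 2: (167, 15)  from 2·(78,7) + (11,1)
…
step 6: (2383, 214)  from 3·(657,59) + (412,37)
step 7: (3040, 273)  from 1·(2383,214) + (657,59)
step 8: (14543, 1306)  from 4·(3040,273) + (2383,214)
…
step 10: (67292, 6043)  from 3·(17583,1579) + (14543,1306)
…
step 12: (152167, 13665)  from 1·(84875,7622) + (67292,6043)
…
step 14: (626251, 56239)  from 2·(237042,21287) + (152167,13665)
step 15: (4620799, 414960)  from 7·(626251,56239) + (237042,21287)
→ (4620799, 414960).  Check: 4620799²=21351783398401, 124·414960²=21351783398400, difference 1.

4620799 414960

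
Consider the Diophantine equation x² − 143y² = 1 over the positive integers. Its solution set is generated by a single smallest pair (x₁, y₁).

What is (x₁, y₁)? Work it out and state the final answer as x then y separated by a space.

[11; 1,22] for √143; ℓ=2 ⇒ convergent index 1
step 0: (11, 1)  from 11·(1,0) + (0,1)
step 1: (12, 1)  from 1·(11,1) + (1,0)
fundamental: x₁=12, y₁=1  (since 144 − 143·1 = 1)

12 1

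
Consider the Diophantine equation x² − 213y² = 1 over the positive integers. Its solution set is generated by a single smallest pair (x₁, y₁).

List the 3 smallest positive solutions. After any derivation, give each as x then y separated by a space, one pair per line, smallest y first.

194399 13320
75581942401 5178789360
29386108041429599 2013502945575960

d=213: √d = [14; 1,1,2,6,1,8,1,6,2,1,1,28] (ℓ=12, even), read p_11/q_11
k=0  a_k=14  p_k/q_k = 14/1
k=1  a_k=1  p_k/q_k = 15/1
k=2  a_k=1  p_k/q_k = 29/2
k=3  a_k=2  p_k/q_k = 73/5
…
k=5  a_k=1  p_k/q_k = 540/37
k=6  a_k=8  p_k/q_k = 4787/328
k=7  a_k=1  p_k/q_k = 5327/365
k=8  a_k=6  p_k/q_k = 36749/2518
k=9  a_k=2  p_k/q_k = 78825/5401
k=10  a_k=1  p_k/q_k = 115574/7919
k=11  a_k=1  p_k/q_k = 194399/13320
(x₁, y₁) = (194399, 13320);  194399² − 213·13320² = 1 ✓
(194399+13320√213)^2 = 75581942401 + 5178789360√213
(194399+13320√213)^3 = 29386108041429599 + 2013502945575960√213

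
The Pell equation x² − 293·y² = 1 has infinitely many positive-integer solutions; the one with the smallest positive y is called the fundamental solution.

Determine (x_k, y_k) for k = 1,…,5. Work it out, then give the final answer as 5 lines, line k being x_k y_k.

12320649 719780
303596783562401 17736313474440
7481018815602612315849 437045785745090703340
184342013978870716056521769601 10769375446188914321717060880
4542426500373511536803322165613266249 265371389643423565052112223737518900

√293 = [17; 8,1,1,8,34, …], period ℓ=5 (odd) → k=9
k=0  a_k=17  p_k/q_k = 17/1
k=1  a_k=8  p_k/q_k = 137/8
…
k=3  a_k=1  p_k/q_k = 291/17
k=4  a_k=8  p_k/q_k = 2482/145
k=5  a_k=34  p_k/q_k = 84679/4947
k=6  a_k=8  p_k/q_k = 679914/39721
k=7  a_k=1  p_k/q_k = 764593/44668
k=8  a_k=1  p_k/q_k = 1444507/84389
k=9  a_k=8  p_k/q_k = 12320649/719780
fundamental: x₁=12320649, y₁=719780  (since 151798391781201 − 293·518083248400 = 1)
k=2:  x_2 = 12320649·12320649+293·719780·719780 = 303596783562401,  y_2 = 12320649·719780+719780·12320649 = 17736313474440
k=3:  x_3 = 12320649·303596783562401+293·719780·17736313474440 = 7481018815602612315849,  y_3 = 12320649·17736313474440+719780·303596783562401 = 437045785745090703340
k=4:  x_4 = 12320649·7481018815602612315849+293·719780·437045785745090703340 = 184342013978870716056521769601,  y_4 = 12320649·437045785745090703340+719780·7481018815602612315849 = 10769375446188914321717060880
k=5:  x_5 = 12320649·184342013978870716056521769601+293·719780·10769375446188914321717060880 = 4542426500373511536803322165613266249,  y_5 = 12320649·10769375446188914321717060880+719780·184342013978870716056521769601 = 265371389643423565052112223737518900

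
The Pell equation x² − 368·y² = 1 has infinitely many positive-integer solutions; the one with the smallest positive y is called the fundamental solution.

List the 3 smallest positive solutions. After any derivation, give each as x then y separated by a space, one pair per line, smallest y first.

[19; 5,2,5,38] for √368; ℓ=4 ⇒ convergent index 3
step 0: (19, 1)  from 19·(1,0) + (0,1)
step 1: (96, 5)  from 5·(19,1) + (1,0)
step 2: (211, 11)  from 2·(96,5) + (19,1)
step 3: (1151, 60)  from 5·(211,11) + (96,5)
→ (1151, 60).  Check: 1151²=1324801, 368·60²=1324800, difference 1.
n=2: (1151,60)∘(1151,60) = (1151·1151+368·60·60, 1151·60+60·1151) = (2649601,138120)
n=3: (2649601,138120)∘(1151,60) = (1151·2649601+368·60·138120, 1151·138120+60·2649601) = (6099380351,317952180)

1151 60
2649601 138120
6099380351 317952180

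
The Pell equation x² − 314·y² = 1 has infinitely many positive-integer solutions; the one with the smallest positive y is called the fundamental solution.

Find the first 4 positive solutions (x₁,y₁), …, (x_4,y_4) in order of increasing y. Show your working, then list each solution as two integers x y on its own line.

392499 22150
308110930001 17387705700
241866463828532499 13649314199066450
189864690372162243720001 10714684347621377411400

√314 = [17; 1,2,1,1,2,1,34, …], period ℓ=7 (odd) → k=13
k=0  a_k=17  p_k/q_k = 17/1
…
k=3  a_k=1  p_k/q_k = 71/4
…
k=5  a_k=2  p_k/q_k = 319/18
…
k=12  a_k=2  p_k/q_k = 282617/15949
k=13  a_k=1  p_k/q_k = 392499/22150
(x₁, y₁) = (392499, 22150);  392499² − 314·22150² = 1 ✓
n=2: (392499,22150)∘(392499,22150) = (392499·392499+314·22150·22150, 392499·22150+22150·392499) = (308110930001,17387705700)
n=3: (308110930001,17387705700)∘(392499,22150) = (392499·308110930001+314·22150·17387705700, 392499·17387705700+22150·308110930001) = (241866463828532499,13649314199066450)
n=4: (241866463828532499,13649314199066450)∘(392499,22150) = (392499·241866463828532499+314·22150·13649314199066450, 392499·13649314199066450+22150·241866463828532499) = (189864690372162243720001,10714684347621377411400)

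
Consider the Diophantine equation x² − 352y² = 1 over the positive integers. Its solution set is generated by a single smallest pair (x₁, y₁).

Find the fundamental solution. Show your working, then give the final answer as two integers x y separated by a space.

d=352: √d = [18; 1,3,5,9,5,3,1,36] (ℓ=8, even), read p_7/q_7
i=0: a=18 ⇒ p=18, q=1
…
i=2: a=3 ⇒ p=75, q=4
…
i=6: a=3 ⇒ p=59118, q=3151
i=7: a=1 ⇒ p=77617, q=4137
fundamental: x₁=77617, y₁=4137  (since 6024398689 − 352·17114769 = 1)

77617 4137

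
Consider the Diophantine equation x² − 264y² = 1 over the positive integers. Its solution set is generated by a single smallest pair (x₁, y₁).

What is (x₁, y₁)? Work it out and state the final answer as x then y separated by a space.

√264 → a₀=16, period (4,32); ℓ=2 even so k=1
a_0=16:  p_0=16·1+0=16,  q_0=16·0+1=1
a_1=4:  p_1=4·16+1=65,  q_1=4·1+0=4
→ (65, 4).  Check: 65²=4225, 264·4²=4224, difference 1.

65 4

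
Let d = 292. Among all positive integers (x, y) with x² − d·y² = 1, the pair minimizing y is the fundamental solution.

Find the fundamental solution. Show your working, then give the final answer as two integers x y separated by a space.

2281249 133500

√292 = [17; 11,2,1,3,8,3,1,2,11,34, …], period ℓ=10 (even) → k=9
i=0: a=17 ⇒ p=17, q=1
…
i=2: a=2 ⇒ p=393, q=23
…
i=8: a=2 ⇒ p=200767, q=11749
i=9: a=11 ⇒ p=2281249, q=133500
→ (2281249, 133500).  Check: 2281249²=5204097000001, 292·133500²=5204097000000, difference 1.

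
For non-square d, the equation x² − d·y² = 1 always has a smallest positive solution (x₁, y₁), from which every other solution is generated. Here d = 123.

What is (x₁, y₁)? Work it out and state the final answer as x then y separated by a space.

122 11

√123 = [11; 11,22, …], period ℓ=2 (even) → k=1
a_0=11:  p_0=11·1+0=11,  q_0=11·0+1=1
a_1=11:  p_1=11·11+1=122,  q_1=11·1+0=11
(x₁, y₁) = (122, 11);  122² − 123·11² = 1 ✓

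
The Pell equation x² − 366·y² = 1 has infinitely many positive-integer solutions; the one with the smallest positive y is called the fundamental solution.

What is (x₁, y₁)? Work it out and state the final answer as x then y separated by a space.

√366 = [19; 7,1,1,1,2,12,2,1,1,1,7,38, …], period ℓ=12 (even) → k=11
a_0=19:  p_0=19·1+0=19,  q_0=19·0+1=1
a_1=7:  p_1=7·19+1=134,  q_1=7·1+0=7
…
a_3=1:  p_3=1·153+134=287,  q_3=1·8+7=15
a_4=1:  p_4=1·287+153=440,  q_4=1·15+8=23
a_5=2:  p_5=2·440+287=1167,  q_5=2·23+15=61
a_6=12:  p_6=12·1167+440=14444,  q_6=12·61+23=755
a_7=2:  p_7=2·14444+1167=30055,  q_7=2·755+61=1571
…
a_9=1:  p_9=1·44499+30055=74554,  q_9=1·2326+1571=3897
a_10=1:  p_10=1·74554+44499=119053,  q_10=1·3897+2326=6223
a_11=7:  p_11=7·119053+74554=907925,  q_11=7·6223+3897=47458
→ (907925, 47458).  Check: 907925²=824327805625, 366·47458²=824327805624, difference 1.

907925 47458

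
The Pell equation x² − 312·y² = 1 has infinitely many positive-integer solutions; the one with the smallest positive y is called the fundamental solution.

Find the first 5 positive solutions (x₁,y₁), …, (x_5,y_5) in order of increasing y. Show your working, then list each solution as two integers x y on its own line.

[17; 1,1,1,34] for √312; ℓ=4 ⇒ convergent index 3
a_0=17:  p_0=17·1+0=17,  q_0=17·0+1=1
a_1=1:  p_1=1·17+1=18,  q_1=1·1+0=1
a_2=1:  p_2=1·18+17=35,  q_2=1·1+1=2
a_3=1:  p_3=1·35+18=53,  q_3=1·2+1=3
(x₁, y₁) = (53, 3);  53² − 312·3² = 1 ✓
n=2: (53,3)∘(53,3) = (53·53+312·3·3, 53·3+3·53) = (5617,318)
n=3: (5617,318)∘(53,3) = (53·5617+312·3·318, 53·318+3·5617) = (595349,33705)
n=4: (595349,33705)∘(53,3) = (53·595349+312·3·33705, 53·33705+3·595349) = (63101377,3572412)
n=5: (63101377,3572412)∘(53,3) = (53·63101377+312·3·3572412, 53·3572412+3·63101377) = (6688150613,378641967)

53 3
5617 318
595349 33705
63101377 3572412
6688150613 378641967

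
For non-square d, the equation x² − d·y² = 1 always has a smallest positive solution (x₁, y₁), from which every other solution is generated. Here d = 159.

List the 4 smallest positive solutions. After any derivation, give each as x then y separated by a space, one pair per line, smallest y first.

1324 105
3505951 278040
9283756924 736249815
24583384828801 1949589232080

d=159: √d = [12; 1,1,1,1,3,1,1,1,1,24] (ℓ=10, even), read p_9/q_9
step 0: (12, 1)  from 12·(1,0) + (0,1)
…
step 8: (807, 64)  from 1·(517,41) + (290,23)
step 9: (1324, 105)  from 1·(807,64) + (517,41)
fundamental: x₁=1324, y₁=105  (since 1752976 − 159·11025 = 1)
(x_2, y_2) = (1324·1324 + 159·105·105, 1324·105 + 105·1324) = (3505951, 278040)
(x_3, y_3) = (1324·3505951 + 159·105·278040, 1324·278040 + 105·3505951) = (9283756924, 736249815)
(x_4, y_4) = (1324·9283756924 + 159·105·736249815, 1324·736249815 + 105·9283756924) = (24583384828801, 1949589232080)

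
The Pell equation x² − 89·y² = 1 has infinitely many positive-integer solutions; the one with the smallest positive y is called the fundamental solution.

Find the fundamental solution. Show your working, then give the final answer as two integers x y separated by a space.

500001 53000

[9; 2,3,3,2,18] for √89; ℓ=5 ⇒ convergent index 9
a_0=9:  p_0=9·1+0=9,  q_0=9·0+1=1
a_1=2:  p_1=2·9+1=19,  q_1=2·1+0=2
a_2=3:  p_2=3·19+9=66,  q_2=3·2+1=7
a_3=3:  p_3=3·66+19=217,  q_3=3·7+2=23
…
a_7=3:  p_7=3·18934+9217=66019,  q_7=3·2007+977=6998
a_8=3:  p_8=3·66019+18934=216991,  q_8=3·6998+2007=23001
a_9=2:  p_9=2·216991+66019=500001,  q_9=2·23001+6998=53000
→ (500001, 53000).  Check: 500001²=250001000001, 89·53000²=250001000000, difference 1.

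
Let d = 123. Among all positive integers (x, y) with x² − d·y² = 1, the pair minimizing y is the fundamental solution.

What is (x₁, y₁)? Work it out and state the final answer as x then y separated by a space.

d=123: √d = [11; 11,22] (ℓ=2, even), read p_1/q_1
a_0=11:  p_0=11·1+0=11,  q_0=11·0+1=1
a_1=11:  p_1=11·11+1=122,  q_1=11·1+0=11
(x₁, y₁) = (122, 11);  122² − 123·11² = 1 ✓

122 11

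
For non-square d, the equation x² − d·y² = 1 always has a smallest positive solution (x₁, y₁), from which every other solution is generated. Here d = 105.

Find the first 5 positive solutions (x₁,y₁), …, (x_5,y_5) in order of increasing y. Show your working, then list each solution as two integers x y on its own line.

41 4
3361 328
275561 26892
22592641 2204816
1852321001 180768020

[10; 4,20] for √105; ℓ=2 ⇒ convergent index 1
step 0: (10, 1)  from 10·(1,0) + (0,1)
step 1: (41, 4)  from 4·(10,1) + (1,0)
fundamental: x₁=41, y₁=4  (since 1681 − 105·16 = 1)
n=2: (41,4)∘(41,4) = (41·41+105·4·4, 41·4+4·41) = (3361,328)
n=3: (3361,328)∘(41,4) = (41·3361+105·4·328, 41·328+4·3361) = (275561,26892)
n=4: (275561,26892)∘(41,4) = (41·275561+105·4·26892, 41·26892+4·275561) = (22592641,2204816)
n=5: (22592641,2204816)∘(41,4) = (41·22592641+105·4·2204816, 41·2204816+4·22592641) = (1852321001,180768020)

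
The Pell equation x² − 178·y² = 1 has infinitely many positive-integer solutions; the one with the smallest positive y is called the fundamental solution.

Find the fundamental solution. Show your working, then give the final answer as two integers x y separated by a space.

1601 120

√178 → a₀=13, period (2,1,12,1,2,26); ℓ=6 even so k=5
step 0: (13, 1)  from 13·(1,0) + (0,1)
…
step 2: (40, 3)  from 1·(27,2) + (13,1)
step 3: (507, 38)  from 12·(40,3) + (27,2)
step 4: (547, 41)  from 1·(507,38) + (40,3)
step 5: (1601, 120)  from 2·(547,41) + (507,38)
→ (1601, 120).  Check: 1601²=2563201, 178·120²=2563200, difference 1.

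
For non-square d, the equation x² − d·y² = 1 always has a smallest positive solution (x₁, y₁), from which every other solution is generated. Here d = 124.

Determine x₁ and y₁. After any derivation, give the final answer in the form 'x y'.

4620799 414960

√124 → a₀=11, period (7,2,1,1,1,…,2,7,22); ℓ=16 even so k=15
step 0: (11, 1)  from 11·(1,0) + (0,1)
step 1: (78, 7)  from 7·(11,1) + (1,0)
…
step 4: (412, 37)  from 1·(245,22) + (167,15)
step 5: (657, 59)  from 1·(412,37) + (245,22)
step 6: (2383, 214)  from 3·(657,59) + (412,37)
…
step 9: (17583, 1579)  from 1·(14543,1306) + (3040,273)
…
step 11: (84875, 7622)  from 1·(67292,6043) + (17583,1579)
step 12: (152167, 13665)  from 1·(84875,7622) + (67292,6043)
step 13: (237042, 21287)  from 1·(152167,13665) + (84875,7622)
step 14: (626251, 56239)  from 2·(237042,21287) + (152167,13665)
step 15: (4620799, 414960)  from 7·(626251,56239) + (237042,21287)
→ (4620799, 414960).  Check: 4620799²=21351783398401, 124·414960²=21351783398400, difference 1.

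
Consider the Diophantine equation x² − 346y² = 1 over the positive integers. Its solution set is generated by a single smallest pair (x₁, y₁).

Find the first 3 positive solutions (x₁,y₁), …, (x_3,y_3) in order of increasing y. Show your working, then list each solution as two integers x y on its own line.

17299 930
598510801 32176140
20707276675699 1113230090790

√346 → a₀=18, period (1,1,1,1,36); ℓ=5 odd so k=9
k=0  a_k=18  p_k/q_k = 18/1
k=1  a_k=1  p_k/q_k = 19/1
k=2  a_k=1  p_k/q_k = 37/2
k=3  a_k=1  p_k/q_k = 56/3
k=4  a_k=1  p_k/q_k = 93/5
k=5  a_k=36  p_k/q_k = 3404/183
k=6  a_k=1  p_k/q_k = 3497/188
…
k=8  a_k=1  p_k/q_k = 10398/559
k=9  a_k=1  p_k/q_k = 17299/930
→ (17299, 930).  Check: 17299²=299255401, 346·930²=299255400, difference 1.
n=2: (17299,930)∘(17299,930) = (17299·17299+346·930·930, 17299·930+930·17299) = (598510801,32176140)
n=3: (598510801,32176140)∘(17299,930) = (17299·598510801+346·930·32176140, 17299·32176140+930·598510801) = (20707276675699,1113230090790)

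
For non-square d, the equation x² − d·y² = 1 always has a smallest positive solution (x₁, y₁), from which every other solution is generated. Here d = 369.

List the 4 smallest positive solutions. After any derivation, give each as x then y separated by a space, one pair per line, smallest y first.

8396801 437120
141012534067201 7340819306240
2368108374136006451201 123278797782910239360
39769069528107045198367948801 2070295065004669620717268480

d=369: √d = [19; 4,1,3,2,7,4,7,2,3,1,4,38] (ℓ=12, even), read p_11/q_11
step 0: (19, 1)  from 19·(1,0) + (0,1)
step 1: (77, 4)  from 4·(19,1) + (1,0)
step 2: (96, 5)  from 1·(77,4) + (19,1)
step 3: (365, 19)  from 3·(96,5) + (77,4)
step 4: (826, 43)  from 2·(365,19) + (96,5)
step 5: (6147, 320)  from 7·(826,43) + (365,19)
step 6: (25414, 1323)  from 4·(6147,320) + (826,43)
step 7: (184045, 9581)  from 7·(25414,1323) + (6147,320)
step 8: (393504, 20485)  from 2·(184045,9581) + (25414,1323)
step 9: (1364557, 71036)  from 3·(393504,20485) + (184045,9581)
step 10: (1758061, 91521)  from 1·(1364557,71036) + (393504,20485)
step 11: (8396801, 437120)  from 4·(1758061,91521) + (1364557,71036)
(x₁, y₁) = (8396801, 437120);  8396801² − 369·437120² = 1 ✓
(8396801+437120√369)^2 = 141012534067201 + 7340819306240√369
(8396801+437120√369)^3 = 2368108374136006451201 + 123278797782910239360√369
(8396801+437120√369)^4 = 39769069528107045198367948801 + 2070295065004669620717268480√369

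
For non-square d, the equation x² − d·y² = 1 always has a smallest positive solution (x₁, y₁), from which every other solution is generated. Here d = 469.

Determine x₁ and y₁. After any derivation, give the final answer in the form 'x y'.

137215 6336

√469 = [21; 1,1,1,10,6,10,1,1,1,42, …], period ℓ=10 (even) → k=9
i=0: a=21 ⇒ p=21, q=1
i=1: a=1 ⇒ p=22, q=1
i=2: a=1 ⇒ p=43, q=2
i=3: a=1 ⇒ p=65, q=3
i=4: a=10 ⇒ p=693, q=32
i=5: a=6 ⇒ p=4223, q=195
…
i=8: a=1 ⇒ p=90069, q=4159
i=9: a=1 ⇒ p=137215, q=6336
fundamental: x₁=137215, y₁=6336  (since 18827956225 − 469·40144896 = 1)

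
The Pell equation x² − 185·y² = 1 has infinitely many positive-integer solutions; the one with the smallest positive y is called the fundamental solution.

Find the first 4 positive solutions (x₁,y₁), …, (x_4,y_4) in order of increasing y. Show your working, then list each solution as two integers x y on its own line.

9249 680
171088001 12578640
3164785833249 232679682040
58542208172352001 4304108745797280

√185 = [13; 1,1,1,1,26, …], period ℓ=5 (odd) → k=9
step 0: (13, 1)  from 13·(1,0) + (0,1)
step 1: (14, 1)  from 1·(13,1) + (1,0)
step 2: (27, 2)  from 1·(14,1) + (13,1)
…
step 4: (68, 5)  from 1·(41,3) + (27,2)
step 5: (1809, 133)  from 26·(68,5) + (41,3)
…
step 7: (3686, 271)  from 1·(1877,138) + (1809,133)
step 8: (5563, 409)  from 1·(3686,271) + (1877,138)
step 9: (9249, 680)  from 1·(5563,409) + (3686,271)
(x₁, y₁) = (9249, 680);  9249² − 185·680² = 1 ✓
n=2: (9249,680)∘(9249,680) = (9249·9249+185·680·680, 9249·680+680·9249) = (171088001,12578640)
n=3: (171088001,12578640)∘(9249,680) = (9249·171088001+185·680·12578640, 9249·12578640+680·171088001) = (3164785833249,232679682040)
n=4: (3164785833249,232679682040)∘(9249,680) = (9249·3164785833249+185·680·232679682040, 9249·232679682040+680·3164785833249) = (58542208172352001,4304108745797280)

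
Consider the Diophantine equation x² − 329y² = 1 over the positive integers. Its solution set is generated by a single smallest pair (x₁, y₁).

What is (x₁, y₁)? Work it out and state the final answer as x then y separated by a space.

d=329: √d = [18; 7,4,2,1,1,4,1,1,2,4,7,36] (ℓ=12, even), read p_11/q_11
k=0  a_k=18  p_k/q_k = 18/1
k=1  a_k=7  p_k/q_k = 127/7
…
k=5  a_k=1  p_k/q_k = 2884/159
k=6  a_k=4  p_k/q_k = 13241/730
…
k=8  a_k=1  p_k/q_k = 29366/1619
k=9  a_k=2  p_k/q_k = 74857/4127
k=10  a_k=4  p_k/q_k = 328794/18127
k=11  a_k=7  p_k/q_k = 2376415/131016
fundamental: x₁=2376415, y₁=131016  (since 5647348252225 − 329·17165192256 = 1)

2376415 131016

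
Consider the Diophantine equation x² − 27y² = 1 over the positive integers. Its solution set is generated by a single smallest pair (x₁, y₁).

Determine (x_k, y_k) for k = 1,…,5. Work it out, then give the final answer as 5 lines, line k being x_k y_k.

√27 → a₀=5, period (5,10); ℓ=2 even so k=1
a_0=5:  p_0=5·1+0=5,  q_0=5·0+1=1
a_1=5:  p_1=5·5+1=26,  q_1=5·1+0=5
→ (26, 5).  Check: 26²=676, 27·5²=675, difference 1.
(26+5√27)^2 = 1351 + 260√27
(26+5√27)^3 = 70226 + 13515√27
(26+5√27)^4 = 3650401 + 702520√27
(26+5√27)^5 = 189750626 + 36517525√27

26 5
1351 260
70226 13515
3650401 702520
189750626 36517525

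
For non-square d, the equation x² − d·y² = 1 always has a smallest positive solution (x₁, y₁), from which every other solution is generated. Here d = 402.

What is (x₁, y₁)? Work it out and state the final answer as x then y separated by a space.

401 20

d=402: √d = [20; 20,40] (ℓ=2, even), read p_1/q_1
step 0: (20, 1)  from 20·(1,0) + (0,1)
step 1: (401, 20)  from 20·(20,1) + (1,0)
(x₁, y₁) = (401, 20);  401² − 402·20² = 1 ✓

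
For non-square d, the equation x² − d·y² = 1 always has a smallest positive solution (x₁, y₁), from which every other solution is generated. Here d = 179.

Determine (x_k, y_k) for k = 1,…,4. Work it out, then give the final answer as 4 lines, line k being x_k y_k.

4190210 313191
35115719688199 2624672120220
294284479589372473370 21995854729733779209
2466227538440333747559727201 184334500894152933286567560

√179 → a₀=13, period (2,1,1,1,3,…,1,2,26); ℓ=14 even so k=13
a_0=13:  p_0=13·1+0=13,  q_0=13·0+1=1
a_1=2:  p_1=2·13+1=27,  q_1=2·1+0=2
a_2=1:  p_2=1·27+13=40,  q_2=1·2+1=3
a_3=1:  p_3=1·40+27=67,  q_3=1·3+2=5
…
a_5=3:  p_5=3·107+67=388,  q_5=3·8+5=29
…
a_7=13:  p_7=13·2047+388=26999,  q_7=13·153+29=2018
a_8=5:  p_8=5·26999+2047=137042,  q_8=5·2018+153=10243
…
a_10=1:  p_10=1·438125+137042=575167,  q_10=1·32747+10243=42990
…
a_12=1:  p_12=1·1013292+575167=1588459,  q_12=1·75737+42990=118727
a_13=2:  p_13=2·1588459+1013292=4190210,  q_13=2·118727+75737=313191
(x₁, y₁) = (4190210, 313191);  4190210² − 179·313191² = 1 ✓
(4190210+313191√179)^2 = 35115719688199 + 2624672120220√179
(4190210+313191√179)^3 = 294284479589372473370 + 21995854729733779209√179
(4190210+313191√179)^4 = 2466227538440333747559727201 + 184334500894152933286567560√179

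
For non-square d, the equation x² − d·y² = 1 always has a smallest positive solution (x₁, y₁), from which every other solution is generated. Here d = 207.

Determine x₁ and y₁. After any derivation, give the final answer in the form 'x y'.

1151 80

√207 = [14; 2,1,1,2,1,1,2,28, …], period ℓ=8 (even) → k=7
k=0  a_k=14  p_k/q_k = 14/1
k=1  a_k=2  p_k/q_k = 29/2
…
k=3  a_k=1  p_k/q_k = 72/5
k=4  a_k=2  p_k/q_k = 187/13
…
k=6  a_k=1  p_k/q_k = 446/31
k=7  a_k=2  p_k/q_k = 1151/80
fundamental: x₁=1151, y₁=80  (since 1324801 − 207·6400 = 1)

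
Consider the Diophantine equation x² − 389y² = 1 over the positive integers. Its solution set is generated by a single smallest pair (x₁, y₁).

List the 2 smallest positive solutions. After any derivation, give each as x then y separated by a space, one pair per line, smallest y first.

[19; 1,2,1,1,1,1,2,1,38] for √389; ℓ=9 ⇒ convergent index 17
k=0  a_k=19  p_k/q_k = 19/1
…
k=4  a_k=1  p_k/q_k = 138/7
k=5  a_k=1  p_k/q_k = 217/11
k=6  a_k=1  p_k/q_k = 355/18
…
k=8  a_k=1  p_k/q_k = 1282/65
k=9  a_k=38  p_k/q_k = 49643/2517
k=10  a_k=1  p_k/q_k = 50925/2582
…
k=12  a_k=1  p_k/q_k = 202418/10263
k=13  a_k=1  p_k/q_k = 353911/17944
k=14  a_k=1  p_k/q_k = 556329/28207
k=15  a_k=1  p_k/q_k = 910240/46151
k=16  a_k=2  p_k/q_k = 2376809/120509
k=17  a_k=1  p_k/q_k = 3287049/166660
(x₁, y₁) = (3287049, 166660);  3287049² − 389·166660² = 1 ✓
(x_2, y_2) = (3287049·3287049 + 389·166660·166660, 3287049·166660 + 166660·3287049) = (21609382256801, 1095639172680)

3287049 166660
21609382256801 1095639172680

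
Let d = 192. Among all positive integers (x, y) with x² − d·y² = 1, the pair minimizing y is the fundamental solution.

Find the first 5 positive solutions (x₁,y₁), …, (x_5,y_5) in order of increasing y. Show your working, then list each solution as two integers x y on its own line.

√192 → a₀=13, period (1,5,1,26); ℓ=4 even so k=3
k=0  a_k=13  p_k/q_k = 13/1
…
k=2  a_k=5  p_k/q_k = 83/6
k=3  a_k=1  p_k/q_k = 97/7
→ (97, 7).  Check: 97²=9409, 192·7²=9408, difference 1.
n=2: (97,7)∘(97,7) = (97·97+192·7·7, 97·7+7·97) = (18817,1358)
n=3: (18817,1358)∘(97,7) = (97·18817+192·7·1358, 97·1358+7·18817) = (3650401,263445)
n=4: (3650401,263445)∘(97,7) = (97·3650401+192·7·263445, 97·263445+7·3650401) = (708158977,51106972)
n=5: (708158977,51106972)∘(97,7) = (97·708158977+192·7·51106972, 97·51106972+7·708158977) = (137379191137,9914489123)

97 7
18817 1358
3650401 263445
708158977 51106972
137379191137 9914489123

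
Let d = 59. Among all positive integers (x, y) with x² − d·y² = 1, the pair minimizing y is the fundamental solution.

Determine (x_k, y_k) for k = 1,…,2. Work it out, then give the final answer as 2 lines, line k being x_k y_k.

530 69
561799 73140

√59 → a₀=7, period (1,2,7,2,1,14); ℓ=6 even so k=5
i=0: a=7 ⇒ p=7, q=1
…
i=4: a=2 ⇒ p=361, q=47
i=5: a=1 ⇒ p=530, q=69
fundamental: x₁=530, y₁=69  (since 280900 − 59·4761 = 1)
(530+69√59)^2 = 561799 + 73140√59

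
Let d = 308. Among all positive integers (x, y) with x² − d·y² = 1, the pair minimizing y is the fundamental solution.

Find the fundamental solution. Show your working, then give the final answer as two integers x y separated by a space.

351 20

d=308: √d = [17; 1,1,4,1,1,34] (ℓ=6, even), read p_5/q_5
a_0=17:  p_0=17·1+0=17,  q_0=17·0+1=1
a_1=1:  p_1=1·17+1=18,  q_1=1·1+0=1
…
a_3=4:  p_3=4·35+18=158,  q_3=4·2+1=9
a_4=1:  p_4=1·158+35=193,  q_4=1·9+2=11
a_5=1:  p_5=1·193+158=351,  q_5=1·11+9=20
fundamental: x₁=351, y₁=20  (since 123201 − 308·400 = 1)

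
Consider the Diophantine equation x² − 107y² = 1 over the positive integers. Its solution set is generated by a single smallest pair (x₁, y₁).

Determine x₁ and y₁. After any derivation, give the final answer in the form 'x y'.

√107 = [10; 2,1,9,1,2,20, …], period ℓ=6 (even) → k=5
k=0  a_k=10  p_k/q_k = 10/1
…
k=2  a_k=1  p_k/q_k = 31/3
…
k=4  a_k=1  p_k/q_k = 331/32
k=5  a_k=2  p_k/q_k = 962/93
→ (962, 93).  Check: 962²=925444, 107·93²=925443, difference 1.

962 93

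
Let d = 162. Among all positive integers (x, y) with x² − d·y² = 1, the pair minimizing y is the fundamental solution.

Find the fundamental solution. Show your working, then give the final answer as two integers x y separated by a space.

d=162: √d = [12; 1,2,1,2,12,2,1,2,1,24] (ℓ=10, even), read p_9/q_9
i=0: a=12 ⇒ p=12, q=1
i=1: a=1 ⇒ p=13, q=1
i=2: a=2 ⇒ p=38, q=3
…
i=4: a=2 ⇒ p=140, q=11
…
i=7: a=1 ⇒ p=5333, q=419
i=8: a=2 ⇒ p=14268, q=1121
i=9: a=1 ⇒ p=19601, q=1540
fundamental: x₁=19601, y₁=1540  (since 384199201 − 162·2371600 = 1)

19601 1540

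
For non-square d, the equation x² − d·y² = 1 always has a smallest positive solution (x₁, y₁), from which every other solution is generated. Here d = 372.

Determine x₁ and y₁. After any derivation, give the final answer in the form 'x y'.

√372 = [19; 3,2,12,2,3,38, …], period ℓ=6 (even) → k=5
i=0: a=19 ⇒ p=19, q=1
…
i=4: a=2 ⇒ p=3491, q=181
i=5: a=3 ⇒ p=12151, q=630
→ (12151, 630).  Check: 12151²=147646801, 372·630²=147646800, difference 1.

12151 630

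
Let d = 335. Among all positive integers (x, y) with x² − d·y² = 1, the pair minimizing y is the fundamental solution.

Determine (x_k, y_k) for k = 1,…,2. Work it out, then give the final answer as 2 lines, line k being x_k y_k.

[18; 3,3,3,36] for √335; ℓ=4 ⇒ convergent index 3
a_0=18:  p_0=18·1+0=18,  q_0=18·0+1=1
a_1=3:  p_1=3·18+1=55,  q_1=3·1+0=3
a_2=3:  p_2=3·55+18=183,  q_2=3·3+1=10
a_3=3:  p_3=3·183+55=604,  q_3=3·10+3=33
fundamental: x₁=604, y₁=33  (since 364816 − 335·1089 = 1)
(x_2, y_2) = (604·604 + 335·33·33, 604·33 + 33·604) = (729631, 39864)

604 33
729631 39864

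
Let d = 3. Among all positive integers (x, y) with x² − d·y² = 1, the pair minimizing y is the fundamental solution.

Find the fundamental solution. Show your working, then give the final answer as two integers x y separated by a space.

√3 → a₀=1, period (1,2); ℓ=2 even so k=1
a_0=1:  p_0=1·1+0=1,  q_0=1·0+1=1
a_1=1:  p_1=1·1+1=2,  q_1=1·1+0=1
fundamental: x₁=2, y₁=1  (since 4 − 3·1 = 1)

2 1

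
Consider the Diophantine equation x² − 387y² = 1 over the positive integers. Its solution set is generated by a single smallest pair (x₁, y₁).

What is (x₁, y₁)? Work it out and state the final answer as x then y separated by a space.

√387 = [19; 1,2,19,2,1,38, …], period ℓ=6 (even) → k=5
k=0  a_k=19  p_k/q_k = 19/1
k=1  a_k=1  p_k/q_k = 20/1
k=2  a_k=2  p_k/q_k = 59/3
k=3  a_k=19  p_k/q_k = 1141/58
k=4  a_k=2  p_k/q_k = 2341/119
k=5  a_k=1  p_k/q_k = 3482/177
→ (3482, 177).  Check: 3482²=12124324, 387·177²=12124323, difference 1.

3482 177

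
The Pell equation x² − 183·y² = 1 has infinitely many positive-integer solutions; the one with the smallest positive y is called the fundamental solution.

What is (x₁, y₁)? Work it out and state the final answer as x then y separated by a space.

487 36

√183 = [13; 1,1,8,1,1,26, …], period ℓ=6 (even) → k=5
step 0: (13, 1)  from 13·(1,0) + (0,1)
…
step 2: (27, 2)  from 1·(14,1) + (13,1)
step 3: (230, 17)  from 8·(27,2) + (14,1)
step 4: (257, 19)  from 1·(230,17) + (27,2)
step 5: (487, 36)  from 1·(257,19) + (230,17)
fundamental: x₁=487, y₁=36  (since 237169 − 183·1296 = 1)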